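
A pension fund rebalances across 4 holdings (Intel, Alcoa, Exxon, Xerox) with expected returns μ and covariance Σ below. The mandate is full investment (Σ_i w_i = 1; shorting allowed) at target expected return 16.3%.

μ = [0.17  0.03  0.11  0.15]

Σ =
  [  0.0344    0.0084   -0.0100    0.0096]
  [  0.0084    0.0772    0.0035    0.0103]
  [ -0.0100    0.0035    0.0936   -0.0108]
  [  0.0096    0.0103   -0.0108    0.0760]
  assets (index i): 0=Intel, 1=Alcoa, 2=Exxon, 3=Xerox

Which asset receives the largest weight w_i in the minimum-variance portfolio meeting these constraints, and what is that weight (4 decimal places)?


x=Σ⁻¹μ = [5.1585  -0.4823  1.9362  1.6626]
y=Σ⁻¹𝟙 = [28.4761  7.7775  14.6571  10.5897]
a=μᵀx=1.324848  b=𝟙ᵀx=8.275010  c=𝟙ᵀy=61.500526  D=ac−b²=13.003062
λ₁=(c·0.163−b)/D = (61.500526·0.163−8.275010)/13.003062 = 0.134551
λ₂=(a−b·0.163)/D = (1.324848−8.275010·0.163)/13.003062 = -0.001844
w* = 0.134551·x + -0.001844·y:
  w_0 = 0.134551·5.1585 + -0.001844·28.4761 = 0.6416  (Intel)
  w_1 = 0.134551·-0.4823 + -0.001844·7.7775 = -0.0792  (Alcoa)
  w_2 = 0.134551·1.9362 + -0.001844·14.6571 = 0.2335  (Exxon)
  w_3 = 0.134551·1.6626 + -0.001844·10.5897 = 0.2042  (Xerox)
Σw_i=1.0000  μᵀw=0.1630
σ²=wᵀΣw=λ₁·μ_p+λ₂ = 0.134551·0.163 + -0.001844 = 0.020088 ≈ 0.0201

Intel (0.6416)


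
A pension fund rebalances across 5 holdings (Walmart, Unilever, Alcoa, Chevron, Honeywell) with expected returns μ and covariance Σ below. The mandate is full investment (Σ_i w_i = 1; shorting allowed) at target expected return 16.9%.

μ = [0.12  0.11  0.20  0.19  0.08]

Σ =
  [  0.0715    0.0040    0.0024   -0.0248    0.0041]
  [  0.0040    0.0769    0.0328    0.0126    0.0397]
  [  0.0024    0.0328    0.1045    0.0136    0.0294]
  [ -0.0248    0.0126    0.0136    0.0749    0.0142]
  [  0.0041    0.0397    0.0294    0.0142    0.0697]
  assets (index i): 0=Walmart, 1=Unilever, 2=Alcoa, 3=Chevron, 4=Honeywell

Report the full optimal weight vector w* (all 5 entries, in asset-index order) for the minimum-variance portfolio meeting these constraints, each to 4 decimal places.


x=Σ⁻¹μ = [2.7507  0.4071  1.4487  3.2129  -0.5115]
y=Σ⁻¹𝟙 = [19.2485  4.7591  3.8868  17.2019  5.3602]
a=μᵀx=1.234135  b=𝟙ᵀx=7.307852  c=𝟙ᵀy=50.456464  D=ac−b²=8.865378
λ₁=(c·0.169−b)/D = (50.456464·0.169−7.307852)/8.865378 = 0.137534
λ₂=(a−b·0.169)/D = (1.234135−7.307852·0.169)/8.865378 = -0.000101
w* = 0.137534·x + -0.000101·y:
  w_0 = 0.137534·2.7507 + -0.000101·19.2485 = 0.3764  (Walmart)
  w_1 = 0.137534·0.4071 + -0.000101·4.7591 = 0.0555  (Unilever)
  w_2 = 0.137534·1.4487 + -0.000101·3.8868 = 0.1989  (Alcoa)
  w_3 = 0.137534·3.2129 + -0.000101·17.2019 = 0.4402  (Chevron)
  w_4 = 0.137534·-0.5115 + -0.000101·5.3602 = -0.0709  (Honeywell)
Σw_i=1.0000  μᵀw=0.1690
σ²=wᵀΣw=λ₁·μ_p+λ₂ = 0.137534·0.169 + -0.000101 = 0.023143 ≈ 0.0231

0.3764  0.0555  0.1989  0.4402  -0.0709


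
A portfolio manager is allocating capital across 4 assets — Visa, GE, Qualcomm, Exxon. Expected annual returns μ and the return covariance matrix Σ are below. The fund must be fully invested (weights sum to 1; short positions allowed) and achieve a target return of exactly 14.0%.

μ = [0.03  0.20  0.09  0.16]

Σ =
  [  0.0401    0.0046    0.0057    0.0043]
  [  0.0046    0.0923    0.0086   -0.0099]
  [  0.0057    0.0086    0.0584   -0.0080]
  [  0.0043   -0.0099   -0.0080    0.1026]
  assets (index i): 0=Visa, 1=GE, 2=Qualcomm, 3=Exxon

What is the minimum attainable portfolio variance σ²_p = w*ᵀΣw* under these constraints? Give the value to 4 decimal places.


0.0227

x=Σ⁻¹μ = [0.0824  2.2286  1.4631  1.8851]
y=Σ⁻¹𝟙 = [20.4966  9.5743  15.2194  10.9981]
a=μᵀx=0.881494  b=𝟙ᵀx=5.659209  c=𝟙ᵀy=56.288502  D=ac−b²=17.591319
λ₁=(c·0.140−b)/D = (56.288502·0.140−5.659209)/17.591319 = 0.126266
λ₂=(a−b·0.140)/D = (0.881494−5.659209·0.140)/17.591319 = 0.005071
w* = 0.126266·x + 0.005071·y:
  w_0 = 0.126266·0.0824 + 0.005071·20.4966 = 0.1143  (Visa)
  w_1 = 0.126266·2.2286 + 0.005071·9.5743 = 0.3299  (GE)
  w_2 = 0.126266·1.4631 + 0.005071·15.2194 = 0.2619  (Qualcomm)
  w_3 = 0.126266·1.8851 + 0.005071·10.9981 = 0.2938  (Exxon)
Σw_i=1.0000  μᵀw=0.1400
σ²=wᵀΣw=λ₁·μ_p+λ₂ = 0.126266·0.140 + 0.005071 = 0.022748 ≈ 0.0227


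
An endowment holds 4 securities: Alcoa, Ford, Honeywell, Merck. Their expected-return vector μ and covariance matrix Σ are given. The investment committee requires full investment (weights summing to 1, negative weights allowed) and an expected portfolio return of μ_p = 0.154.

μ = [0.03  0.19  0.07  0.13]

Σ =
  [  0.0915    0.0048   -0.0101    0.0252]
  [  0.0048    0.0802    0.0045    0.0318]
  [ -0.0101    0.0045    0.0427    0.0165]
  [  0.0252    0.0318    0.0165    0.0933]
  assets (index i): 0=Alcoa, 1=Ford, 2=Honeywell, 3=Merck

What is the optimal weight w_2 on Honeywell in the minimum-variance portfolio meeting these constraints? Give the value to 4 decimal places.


u=Σ⁻¹μ = [0.2654  2.1367  1.3391  0.3566]
v=Σ⁻¹𝟙 = [13.5559  10.6643  25.9530  -1.1679]
a=μᵀu=0.554025  b=𝟙ᵀu=4.097795  c=𝟙ᵀv=49.005455  D=ac−b²=10.358326
λ₁=(c·0.154−b)/D = (49.005455·0.154−4.097795)/10.358326 = 0.332973
λ₂=(a−b·0.154)/D = (0.554025−4.097795·0.154)/10.358326 = -0.007437
w* = 0.332973·u + -0.007437·v:
  w_0 = 0.332973·0.2654 + -0.007437·13.5559 = -0.0124  (Alcoa)
  w_1 = 0.332973·2.1367 + -0.007437·10.6643 = 0.6321  (Ford)
  w_2 = 0.332973·1.3391 + -0.007437·25.9530 = 0.2529  (Honeywell)
  w_3 = 0.332973·0.3566 + -0.007437·-1.1679 = 0.1274  (Merck)
Σw_i=1.0000  μᵀw=0.1540
σ²=wᵀΣw=λ₁·μ_p+λ₂ = 0.332973·0.154 + -0.007437 = 0.043841 ≈ 0.0438

0.2529


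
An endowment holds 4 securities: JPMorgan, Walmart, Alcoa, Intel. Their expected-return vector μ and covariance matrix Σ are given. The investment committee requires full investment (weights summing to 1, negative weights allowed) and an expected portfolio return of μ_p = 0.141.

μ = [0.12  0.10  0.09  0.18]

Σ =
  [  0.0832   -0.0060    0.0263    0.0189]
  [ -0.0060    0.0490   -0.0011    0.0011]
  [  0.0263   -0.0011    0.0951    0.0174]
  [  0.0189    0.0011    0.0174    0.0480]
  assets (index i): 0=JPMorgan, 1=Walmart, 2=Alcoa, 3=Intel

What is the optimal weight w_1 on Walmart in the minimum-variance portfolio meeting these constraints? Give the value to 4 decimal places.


x=Σ⁻¹μ = [0.7876  2.0654  0.1411  3.3414]
y=Σ⁻¹𝟙 = [8.3382  21.2208  5.7115  14.9935]
a=μᵀx=0.915205  b=𝟙ᵀx=6.335516  c=𝟙ᵀy=50.263913  D=ac−b²=5.863025
λ₁=(c·0.141−b)/D = (50.263913·0.141−6.335516)/5.863025 = 0.128210
λ₂=(a−b·0.141)/D = (0.915205−6.335516·0.141)/5.863025 = 0.003735
w* = 0.128210·x + 0.003735·y:
  w_0 = 0.128210·0.7876 + 0.003735·8.3382 = 0.1321  (JPMorgan)
  w_1 = 0.128210·2.0654 + 0.003735·21.2208 = 0.3441  (Walmart)
  w_2 = 0.128210·0.1411 + 0.003735·5.7115 = 0.0394  (Alcoa)
  w_3 = 0.128210·3.3414 + 0.003735·14.9935 = 0.4844  (Intel)
Σw_i=1.0000  μᵀw=0.1410
σ²=wᵀΣw=λ₁·μ_p+λ₂ = 0.128210·0.141 + 0.003735 = 0.021812 ≈ 0.0218

0.3441


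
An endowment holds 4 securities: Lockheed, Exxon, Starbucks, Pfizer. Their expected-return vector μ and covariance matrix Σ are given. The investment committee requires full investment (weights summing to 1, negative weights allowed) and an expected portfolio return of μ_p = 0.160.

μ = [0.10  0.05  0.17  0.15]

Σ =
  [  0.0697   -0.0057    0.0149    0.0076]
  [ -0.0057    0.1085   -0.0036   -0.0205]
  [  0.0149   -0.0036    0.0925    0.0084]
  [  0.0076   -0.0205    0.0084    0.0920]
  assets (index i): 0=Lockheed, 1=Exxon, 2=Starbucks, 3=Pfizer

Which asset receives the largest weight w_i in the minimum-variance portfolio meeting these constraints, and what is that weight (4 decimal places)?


Starbucks (0.5466)

p=Σ⁻¹μ = [0.9966  0.8671  1.5659  1.5984]
q=Σ⁻¹𝟙 = [12.3062  12.3769  8.2333  11.8591]
a=μᵀp=0.648974  b=𝟙ᵀp=5.027995  c=𝟙ᵀq=44.775559  D=ac−b²=3.777428
λ₁=(c·0.160−b)/D = (44.775559·0.160−5.027995)/3.777428 = 0.565489
λ₂=(a−b·0.160)/D = (0.648974−5.027995·0.160)/3.777428 = -0.041167
w* = 0.565489·p + -0.041167·q:
  w_0 = 0.565489·0.9966 + -0.041167·12.3062 = 0.0570  (Lockheed)
  w_1 = 0.565489·0.8671 + -0.041167·12.3769 = -0.0192  (Exxon)
  w_2 = 0.565489·1.5659 + -0.041167·8.2333 = 0.5466  (Starbucks)
  w_3 = 0.565489·1.5984 + -0.041167·11.8591 = 0.4156  (Pfizer)
Σw_i=1.0000  μᵀw=0.1600
σ²=wᵀΣw=λ₁·μ_p+λ₂ = 0.565489·0.160 + -0.041167 = 0.049311 ≈ 0.0493


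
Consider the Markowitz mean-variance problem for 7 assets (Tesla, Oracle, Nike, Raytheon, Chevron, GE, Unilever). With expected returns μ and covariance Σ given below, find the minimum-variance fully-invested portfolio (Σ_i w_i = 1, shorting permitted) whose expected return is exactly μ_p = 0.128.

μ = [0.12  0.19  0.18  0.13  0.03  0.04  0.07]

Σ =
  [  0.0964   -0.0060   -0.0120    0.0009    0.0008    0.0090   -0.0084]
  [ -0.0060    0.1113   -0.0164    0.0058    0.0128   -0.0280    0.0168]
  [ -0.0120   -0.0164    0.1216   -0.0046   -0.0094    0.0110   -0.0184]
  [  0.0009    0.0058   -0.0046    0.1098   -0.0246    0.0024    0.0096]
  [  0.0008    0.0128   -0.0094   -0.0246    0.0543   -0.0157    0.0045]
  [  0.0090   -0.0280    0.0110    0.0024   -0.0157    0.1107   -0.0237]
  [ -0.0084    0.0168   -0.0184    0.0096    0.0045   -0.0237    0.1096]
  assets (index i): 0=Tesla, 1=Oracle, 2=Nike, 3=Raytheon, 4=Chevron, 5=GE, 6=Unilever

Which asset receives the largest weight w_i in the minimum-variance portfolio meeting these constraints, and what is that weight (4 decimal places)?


x=Σ⁻¹μ = [1.6001  1.9819  2.0977  1.3332  1.2041  0.8427  0.8257]
y=Σ⁻¹𝟙 = [11.9312  9.7856  13.8208  14.0086  28.1413  15.3793  11.8020]
a=μᵀx=1.247102  b=𝟙ᵀx=9.885425  c=𝟙ᵀy=104.868869  D=ac−b²=33.060565
λ₁=(c·0.128−b)/D = (104.868869·0.128−9.885425)/33.060565 = 0.107009
λ₂=(a−b·0.128)/D = (1.247102−9.885425·0.128)/33.060565 = -0.000551
w* = 0.107009·x + -0.000551·y:
  w_0 = 0.107009·1.6001 + -0.000551·11.9312 = 0.1646  (Tesla)
  w_1 = 0.107009·1.9819 + -0.000551·9.7856 = 0.2067  (Oracle)
  w_2 = 0.107009·2.0977 + -0.000551·13.8208 = 0.2169  (Nike)
  w_3 = 0.107009·1.3332 + -0.000551·14.0086 = 0.1349  (Raytheon)
  w_4 = 0.107009·1.2041 + -0.000551·28.1413 = 0.1133  (Chevron)
  w_5 = 0.107009·0.8427 + -0.000551·15.3793 = 0.0817  (GE)
  w_6 = 0.107009·0.8257 + -0.000551·11.8020 = 0.0819  (Unilever)
Σw_i=1.0000  μᵀw=0.1280
σ²=wᵀΣw=λ₁·μ_p+λ₂ = 0.107009·0.128 + -0.000551 = 0.013146 ≈ 0.0131

Nike (0.2169)


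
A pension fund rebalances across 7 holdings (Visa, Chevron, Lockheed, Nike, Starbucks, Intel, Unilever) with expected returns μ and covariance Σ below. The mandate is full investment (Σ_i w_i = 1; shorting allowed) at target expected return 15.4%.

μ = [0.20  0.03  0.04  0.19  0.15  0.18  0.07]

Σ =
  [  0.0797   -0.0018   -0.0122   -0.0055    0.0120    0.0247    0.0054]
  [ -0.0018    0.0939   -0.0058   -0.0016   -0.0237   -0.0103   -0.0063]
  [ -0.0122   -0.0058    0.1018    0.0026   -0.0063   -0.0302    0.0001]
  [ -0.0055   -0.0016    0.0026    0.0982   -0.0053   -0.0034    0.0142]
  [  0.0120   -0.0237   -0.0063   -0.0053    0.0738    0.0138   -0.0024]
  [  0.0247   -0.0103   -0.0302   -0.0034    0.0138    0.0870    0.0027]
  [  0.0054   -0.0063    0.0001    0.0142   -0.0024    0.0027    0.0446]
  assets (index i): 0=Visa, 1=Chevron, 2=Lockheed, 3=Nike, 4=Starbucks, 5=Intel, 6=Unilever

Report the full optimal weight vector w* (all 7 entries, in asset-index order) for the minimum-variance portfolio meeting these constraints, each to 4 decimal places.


u=Σ⁻¹μ = [1.9416  1.2543  1.3203  2.0824  2.0629  1.8525  0.8445]
v=Σ⁻¹𝟙 = [7.4813  19.7557  17.0052  8.8613  18.7928  14.3074  21.5920]
a=μᵀu=1.576421  b=𝟙ᵀu=11.358490  c=𝟙ᵀv=107.795821  D=ac−b²=40.916353
λ₁=(c·0.154−b)/D = (107.795821·0.154−11.358490)/40.916353 = 0.128117
λ₂=(a−b·0.154)/D = (1.576421−11.358490·0.154)/40.916353 = -0.004223
w* = 0.128117·u + -0.004223·v:
  w_0 = 0.128117·1.9416 + -0.004223·7.4813 = 0.2172  (Visa)
  w_1 = 0.128117·1.2543 + -0.004223·19.7557 = 0.0773  (Chevron)
  w_2 = 0.128117·1.3203 + -0.004223·17.0052 = 0.0973  (Lockheed)
  w_3 = 0.128117·2.0824 + -0.004223·8.8613 = 0.2294  (Nike)
  w_4 = 0.128117·2.0629 + -0.004223·18.7928 = 0.1849  (Starbucks)
  w_5 = 0.128117·1.8525 + -0.004223·14.3074 = 0.1769  (Intel)
  w_6 = 0.128117·0.8445 + -0.004223·21.5920 = 0.0170  (Unilever)
Σw_i=1.0000  μᵀw=0.1540
σ²=wᵀΣw=λ₁·μ_p+λ₂ = 0.128117·0.154 + -0.004223 = 0.015507 ≈ 0.0155

0.2172  0.0773  0.0973  0.2294  0.1849  0.1769  0.0170


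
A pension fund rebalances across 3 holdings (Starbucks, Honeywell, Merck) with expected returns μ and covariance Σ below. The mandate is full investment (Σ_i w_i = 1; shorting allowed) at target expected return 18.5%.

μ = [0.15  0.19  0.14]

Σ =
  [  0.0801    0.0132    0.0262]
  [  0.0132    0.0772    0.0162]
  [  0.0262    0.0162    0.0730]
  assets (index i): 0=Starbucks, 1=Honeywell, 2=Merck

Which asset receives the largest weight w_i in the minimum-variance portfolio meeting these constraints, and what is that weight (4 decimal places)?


g=Σ⁻¹μ = [1.1980  2.0390  1.0353]
h=Σ⁻¹𝟙 = [8.0483  9.7635  8.6434]
a=μᵀg=0.712064  b=𝟙ᵀg=4.272373  c=𝟙ᵀh=26.455119  D=ac−b²=0.584571
λ₁=(c·0.185−b)/D = (26.455119·0.185−4.272373)/0.584571 = 1.063728
λ₂=(a−b·0.185)/D = (0.712064−4.272373·0.185)/0.584571 = -0.133987
w* = 1.063728·g + -0.133987·h:
  w_0 = 1.063728·1.1980 + -0.133987·8.0483 = 0.1960  (Starbucks)
  w_1 = 1.063728·2.0390 + -0.133987·9.7635 = 0.8608  (Honeywell)
  w_2 = 1.063728·1.0353 + -0.133987·8.6434 = -0.0568  (Merck)
Σw_i=1.0000  μᵀw=0.1850
σ²=wᵀΣw=λ₁·μ_p+λ₂ = 1.063728·0.185 + -0.133987 = 0.062803 ≈ 0.0628

Honeywell (0.8608)


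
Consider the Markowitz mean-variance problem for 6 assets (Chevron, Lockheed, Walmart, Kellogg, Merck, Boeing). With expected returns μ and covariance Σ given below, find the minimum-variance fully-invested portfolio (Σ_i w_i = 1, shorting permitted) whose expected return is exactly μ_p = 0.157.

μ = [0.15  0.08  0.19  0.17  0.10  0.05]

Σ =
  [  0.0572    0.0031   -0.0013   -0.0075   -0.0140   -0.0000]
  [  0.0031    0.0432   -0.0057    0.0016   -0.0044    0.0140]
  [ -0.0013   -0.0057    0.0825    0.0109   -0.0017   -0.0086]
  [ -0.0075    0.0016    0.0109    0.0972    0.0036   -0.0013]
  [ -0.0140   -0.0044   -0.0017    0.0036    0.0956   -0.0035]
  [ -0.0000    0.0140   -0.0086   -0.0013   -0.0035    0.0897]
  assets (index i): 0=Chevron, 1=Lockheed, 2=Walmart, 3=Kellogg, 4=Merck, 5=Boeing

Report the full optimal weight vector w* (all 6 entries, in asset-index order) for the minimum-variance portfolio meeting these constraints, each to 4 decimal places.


0.3476  0.0717  0.2857  0.2026  0.1156  -0.0232

u=Σ⁻¹μ = [3.1831  1.8477  2.3566  1.6485  1.5983  0.5812]
v=Σ⁻¹𝟙 = [21.5345  21.4091  14.0048  9.6088  14.8477  9.8681]
a=μᵀu=1.542175  b=𝟙ᵀu=11.215488  c=𝟙ᵀv=91.273016  D=ac−b²=14.971816
λ₁=(c·0.157−b)/D = (91.273016·0.157−11.215488)/14.971816 = 0.208016
λ₂=(a−b·0.157)/D = (1.542175−11.215488·0.157)/14.971816 = -0.014605
w* = 0.208016·u + -0.014605·v:
  w_0 = 0.208016·3.1831 + -0.014605·21.5345 = 0.3476  (Chevron)
  w_1 = 0.208016·1.8477 + -0.014605·21.4091 = 0.0717  (Lockheed)
  w_2 = 0.208016·2.3566 + -0.014605·14.0048 = 0.2857  (Walmart)
  w_3 = 0.208016·1.6485 + -0.014605·9.6088 = 0.2026  (Kellogg)
  w_4 = 0.208016·1.5983 + -0.014605·14.8477 = 0.1156  (Merck)
  w_5 = 0.208016·0.5812 + -0.014605·9.8681 = -0.0232  (Boeing)
Σw_i=1.0000  μᵀw=0.1570
σ²=wᵀΣw=λ₁·μ_p+λ₂ = 0.208016·0.157 + -0.014605 = 0.018054 ≈ 0.0181


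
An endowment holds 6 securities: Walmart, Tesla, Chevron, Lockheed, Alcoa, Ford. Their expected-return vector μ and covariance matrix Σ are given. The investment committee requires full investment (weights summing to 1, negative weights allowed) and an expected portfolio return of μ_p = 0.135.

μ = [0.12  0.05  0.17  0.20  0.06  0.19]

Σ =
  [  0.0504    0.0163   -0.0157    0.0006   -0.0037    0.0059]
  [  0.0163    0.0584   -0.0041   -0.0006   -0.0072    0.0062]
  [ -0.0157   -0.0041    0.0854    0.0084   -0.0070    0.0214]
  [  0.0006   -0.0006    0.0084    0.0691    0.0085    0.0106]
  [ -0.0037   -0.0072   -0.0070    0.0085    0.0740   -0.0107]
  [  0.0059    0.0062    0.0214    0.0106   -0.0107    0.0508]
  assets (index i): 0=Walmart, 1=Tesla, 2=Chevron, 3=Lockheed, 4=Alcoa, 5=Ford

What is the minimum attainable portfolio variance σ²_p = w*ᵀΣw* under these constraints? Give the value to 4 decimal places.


p=Σ⁻¹μ = [2.6529  0.1489  1.7534  2.1244  1.2403  2.4932]
q=Σ⁻¹𝟙 = [19.4407  13.6623  13.5366  8.7447  17.8241  11.9869]
a=μᵀp=1.596886  b=𝟙ᵀp=10.413119  c=𝟙ᵀq=85.195319  D=ac−b²=27.614178
λ₁=(c·0.135−b)/D = (85.195319·0.135−10.413119)/27.614178 = 0.039409
λ₂=(a−b·0.135)/D = (1.596886−10.413119·0.135)/27.614178 = 0.006921
w* = 0.039409·p + 0.006921·q:
  w_0 = 0.039409·2.6529 + 0.006921·19.4407 = 0.2391  (Walmart)
  w_1 = 0.039409·0.1489 + 0.006921·13.6623 = 0.1004  (Tesla)
  w_2 = 0.039409·1.7534 + 0.006921·13.5366 = 0.1628  (Chevron)
  w_3 = 0.039409·2.1244 + 0.006921·8.7447 = 0.1442  (Lockheed)
  w_4 = 0.039409·1.2403 + 0.006921·17.8241 = 0.1722  (Alcoa)
  w_5 = 0.039409·2.4932 + 0.006921·11.9869 = 0.1812  (Ford)
Σw_i=1.0000  μᵀw=0.1350
σ²=wᵀΣw=λ₁·μ_p+λ₂ = 0.039409·0.135 + 0.006921 = 0.012241 ≈ 0.0122

0.0122


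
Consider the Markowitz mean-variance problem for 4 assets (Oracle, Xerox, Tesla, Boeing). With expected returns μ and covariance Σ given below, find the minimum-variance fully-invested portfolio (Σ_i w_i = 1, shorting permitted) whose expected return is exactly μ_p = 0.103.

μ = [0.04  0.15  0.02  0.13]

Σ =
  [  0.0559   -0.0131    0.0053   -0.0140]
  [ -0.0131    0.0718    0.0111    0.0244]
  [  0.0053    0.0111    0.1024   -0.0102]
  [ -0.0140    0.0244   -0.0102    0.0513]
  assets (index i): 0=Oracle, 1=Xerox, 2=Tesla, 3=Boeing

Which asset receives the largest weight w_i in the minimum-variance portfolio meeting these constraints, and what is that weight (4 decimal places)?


Boeing (0.3924)

x=Σ⁻¹μ = [1.6390  1.5972  0.1619  2.2539]
y=Σ⁻¹𝟙 = [25.0458  8.7615  9.9236  24.1341]
a=μᵀx=0.601385  b=𝟙ᵀx=5.651963  c=𝟙ᵀy=67.864952  D=ac−b²=8.868270
λ₁=(c·0.103−b)/D = (67.864952·0.103−5.651963)/8.868270 = 0.150889
λ₂=(a−b·0.103)/D = (0.601385−5.651963·0.103)/8.868270 = 0.002169
w* = 0.150889·x + 0.002169·y:
  w_0 = 0.150889·1.6390 + 0.002169·25.0458 = 0.3016  (Oracle)
  w_1 = 0.150889·1.5972 + 0.002169·8.7615 = 0.2600  (Xerox)
  w_2 = 0.150889·0.1619 + 0.002169·9.9236 = 0.0459  (Tesla)
  w_3 = 0.150889·2.2539 + 0.002169·24.1341 = 0.3924  (Boeing)
Σw_i=1.0000  μᵀw=0.1030
σ²=wᵀΣw=λ₁·μ_p+λ₂ = 0.150889·0.103 + 0.002169 = 0.017710 ≈ 0.0177


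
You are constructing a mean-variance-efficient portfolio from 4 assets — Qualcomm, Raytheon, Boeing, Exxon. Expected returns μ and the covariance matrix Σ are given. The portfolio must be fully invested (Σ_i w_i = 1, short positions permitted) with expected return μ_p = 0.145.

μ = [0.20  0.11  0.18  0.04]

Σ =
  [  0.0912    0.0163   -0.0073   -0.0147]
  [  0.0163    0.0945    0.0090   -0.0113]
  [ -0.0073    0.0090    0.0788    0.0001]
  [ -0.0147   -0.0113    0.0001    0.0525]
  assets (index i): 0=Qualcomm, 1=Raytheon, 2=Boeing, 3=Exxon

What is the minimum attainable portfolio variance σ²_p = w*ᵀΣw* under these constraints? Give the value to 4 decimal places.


p=Σ⁻¹μ = [2.5248  0.6892  2.4374  1.6126]
q=Σ⁻¹𝟙 = [14.2777  9.9031  12.8500  25.1524]
a=μᵀp=1.084011  b=𝟙ᵀp=7.263987  c=𝟙ᵀq=62.183288  D=ac−b²=14.641869
λ₁=(c·0.145−b)/D = (62.183288·0.145−7.263987)/14.641869 = 0.119697
λ₂=(a−b·0.145)/D = (1.084011−7.263987·0.145)/14.641869 = 0.002099
w* = 0.119697·p + 0.002099·q:
  w_0 = 0.119697·2.5248 + 0.002099·14.2777 = 0.3322  (Qualcomm)
  w_1 = 0.119697·0.6892 + 0.002099·9.9031 = 0.1033  (Raytheon)
  w_2 = 0.119697·2.4374 + 0.002099·12.8500 = 0.3187  (Boeing)
  w_3 = 0.119697·1.6126 + 0.002099·25.1524 = 0.2458  (Exxon)
Σw_i=1.0000  μᵀw=0.1450
σ²=wᵀΣw=λ₁·μ_p+λ₂ = 0.119697·0.145 + 0.002099 = 0.019455 ≈ 0.0195

0.0195


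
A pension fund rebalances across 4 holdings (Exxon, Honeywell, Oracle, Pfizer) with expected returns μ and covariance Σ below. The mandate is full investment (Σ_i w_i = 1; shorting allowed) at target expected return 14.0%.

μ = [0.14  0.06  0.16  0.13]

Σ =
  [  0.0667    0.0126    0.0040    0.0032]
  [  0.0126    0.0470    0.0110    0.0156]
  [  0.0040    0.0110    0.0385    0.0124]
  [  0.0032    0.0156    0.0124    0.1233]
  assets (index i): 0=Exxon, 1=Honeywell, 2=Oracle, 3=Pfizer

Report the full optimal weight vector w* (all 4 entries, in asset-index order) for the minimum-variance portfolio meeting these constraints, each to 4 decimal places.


0.2711  0.1163  0.5142  0.0984

u=Σ⁻¹μ = [1.9033  -0.3538  3.8456  0.6630]
v=Σ⁻¹𝟙 = [11.2937  12.1618  19.9499  4.2722]
a=μᵀu=0.946730  b=𝟙ᵀu=6.058191  c=𝟙ᵀv=47.677563  D=ac−b²=8.436111
λ₁=(c·0.140−b)/D = (47.677563·0.140−6.058191)/8.436111 = 0.073099
λ₂=(a−b·0.140)/D = (0.946730−6.058191·0.140)/8.436111 = 0.011686
w* = 0.073099·u + 0.011686·v:
  w_0 = 0.073099·1.9033 + 0.011686·11.2937 = 0.2711  (Exxon)
  w_1 = 0.073099·-0.3538 + 0.011686·12.1618 = 0.1163  (Honeywell)
  w_2 = 0.073099·3.8456 + 0.011686·19.9499 = 0.5142  (Oracle)
  w_3 = 0.073099·0.6630 + 0.011686·4.2722 = 0.0984  (Pfizer)
Σw_i=1.0000  μᵀw=0.1400
σ²=wᵀΣw=λ₁·μ_p+λ₂ = 0.073099·0.140 + 0.011686 = 0.021920 ≈ 0.0219


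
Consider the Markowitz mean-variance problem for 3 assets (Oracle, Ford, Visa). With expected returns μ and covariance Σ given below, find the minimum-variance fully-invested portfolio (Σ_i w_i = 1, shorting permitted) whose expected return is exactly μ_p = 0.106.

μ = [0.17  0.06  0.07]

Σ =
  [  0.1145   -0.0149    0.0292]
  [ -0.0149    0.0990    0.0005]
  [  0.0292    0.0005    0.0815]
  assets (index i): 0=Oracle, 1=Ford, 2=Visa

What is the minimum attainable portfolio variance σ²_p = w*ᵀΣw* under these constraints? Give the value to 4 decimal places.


g=Σ⁻¹μ = [1.5136  0.8323  0.3115]
h=Σ⁻¹𝟙 = [7.7953  11.2267  9.4082]
a=μᵀg=0.329052  b=𝟙ᵀg=2.657373  c=𝟙ᵀh=28.430160  D=ac−b²=2.293359
λ₁=(c·0.106−b)/D = (28.430160·0.106−2.657373)/2.293359 = 0.155329
λ₂=(a−b·0.106)/D = (0.329052−2.657373·0.106)/2.293359 = 0.020655
w* = 0.155329·g + 0.020655·h:
  w_0 = 0.155329·1.5136 + 0.020655·7.7953 = 0.3961  (Oracle)
  w_1 = 0.155329·0.8323 + 0.020655·11.2267 = 0.3612  (Ford)
  w_2 = 0.155329·0.3115 + 0.020655·9.4082 = 0.2427  (Visa)
Σw_i=1.0000  μᵀw=0.1060
σ²=wᵀΣw=λ₁·μ_p+λ₂ = 0.155329·0.106 + 0.020655 = 0.037120 ≈ 0.0371

0.0371


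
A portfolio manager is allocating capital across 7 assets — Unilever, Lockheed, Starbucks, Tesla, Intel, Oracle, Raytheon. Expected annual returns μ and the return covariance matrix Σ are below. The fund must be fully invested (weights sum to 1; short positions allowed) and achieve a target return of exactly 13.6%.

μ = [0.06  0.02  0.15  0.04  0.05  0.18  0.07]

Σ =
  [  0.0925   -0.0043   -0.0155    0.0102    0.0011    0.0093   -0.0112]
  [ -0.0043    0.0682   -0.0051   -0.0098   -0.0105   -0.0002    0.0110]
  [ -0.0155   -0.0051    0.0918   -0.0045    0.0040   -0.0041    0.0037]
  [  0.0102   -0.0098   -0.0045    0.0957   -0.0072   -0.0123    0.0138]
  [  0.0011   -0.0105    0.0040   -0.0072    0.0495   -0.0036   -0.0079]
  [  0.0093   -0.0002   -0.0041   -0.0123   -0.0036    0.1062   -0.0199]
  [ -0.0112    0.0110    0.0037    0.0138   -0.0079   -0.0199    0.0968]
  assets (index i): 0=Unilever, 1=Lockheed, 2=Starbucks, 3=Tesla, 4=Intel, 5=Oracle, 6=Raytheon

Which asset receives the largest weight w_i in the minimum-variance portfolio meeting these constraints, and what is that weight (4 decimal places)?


Oracle (0.3733)

u=Σ⁻¹μ = [0.8217  0.6226  1.8258  0.6860  1.4012  2.0298  1.1115]
v=Σ⁻¹𝟙 = [12.2601  20.9432  13.7197  14.0969  28.2227  13.7428  11.9636]
a=μᵀu=0.876296  b=𝟙ᵀu=8.498601  c=𝟙ᵀv=114.949046  D=ac−b²=28.503135
λ₁=(c·0.136−b)/D = (114.949046·0.136−8.498601)/28.503135 = 0.250305
λ₂=(a−b·0.136)/D = (0.876296−8.498601·0.136)/28.503135 = -0.009806
w* = 0.250305·u + -0.009806·v:
  w_0 = 0.250305·0.8217 + -0.009806·12.2601 = 0.0855  (Unilever)
  w_1 = 0.250305·0.6226 + -0.009806·20.9432 = -0.0495  (Lockheed)
  w_2 = 0.250305·1.8258 + -0.009806·13.7197 = 0.3225  (Starbucks)
  w_3 = 0.250305·0.6860 + -0.009806·14.0969 = 0.0335  (Tesla)
  w_4 = 0.250305·1.4012 + -0.009806·28.2227 = 0.0740  (Intel)
  w_5 = 0.250305·2.0298 + -0.009806·13.7428 = 0.3733  (Oracle)
  w_6 = 0.250305·1.1115 + -0.009806·11.9636 = 0.1609  (Raytheon)
Σw_i=1.0000  μᵀw=0.1360
σ²=wᵀΣw=λ₁·μ_p+λ₂ = 0.250305·0.136 + -0.009806 = 0.024235 ≈ 0.0242


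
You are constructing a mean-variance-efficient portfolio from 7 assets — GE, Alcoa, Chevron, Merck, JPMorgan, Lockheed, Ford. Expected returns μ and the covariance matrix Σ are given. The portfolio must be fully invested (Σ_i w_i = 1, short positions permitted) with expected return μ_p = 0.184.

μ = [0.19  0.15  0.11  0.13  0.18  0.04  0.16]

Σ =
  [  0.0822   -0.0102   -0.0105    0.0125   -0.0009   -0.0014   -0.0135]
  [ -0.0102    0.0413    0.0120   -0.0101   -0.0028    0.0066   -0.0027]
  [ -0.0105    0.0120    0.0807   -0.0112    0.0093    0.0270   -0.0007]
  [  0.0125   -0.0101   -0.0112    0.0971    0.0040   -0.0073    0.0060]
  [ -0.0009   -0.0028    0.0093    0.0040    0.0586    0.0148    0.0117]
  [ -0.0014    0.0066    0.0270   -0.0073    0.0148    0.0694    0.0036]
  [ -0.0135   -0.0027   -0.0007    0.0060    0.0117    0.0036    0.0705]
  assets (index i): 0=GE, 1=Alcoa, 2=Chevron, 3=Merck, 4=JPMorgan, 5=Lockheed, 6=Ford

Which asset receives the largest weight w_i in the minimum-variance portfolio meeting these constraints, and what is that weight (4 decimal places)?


g=Σ⁻¹μ = [3.3321  4.8952  1.2421  1.2195  2.7886  -0.9058  2.5870]
h=Σ⁻¹𝟙 = [18.0544  29.7169  8.4557  11.0719  11.9123  6.4719  15.6140]
a=μᵀg=2.542177  b=𝟙ᵀg=15.158673  c=𝟙ᵀh=101.297103  D=ac−b²=27.729786
λ₁=(c·0.184−b)/D = (101.297103·0.184−15.158673)/27.729786 = 0.125497
λ₂=(a−b·0.184)/D = (2.542177−15.158673·0.184)/27.729786 = -0.008908
w* = 0.125497·g + -0.008908·h:
  w_0 = 0.125497·3.3321 + -0.008908·18.0544 = 0.2573  (GE)
  w_1 = 0.125497·4.8952 + -0.008908·29.7169 = 0.3496  (Alcoa)
  w_2 = 0.125497·1.2421 + -0.008908·8.4557 = 0.0806  (Chevron)
  w_3 = 0.125497·1.2195 + -0.008908·11.0719 = 0.0544  (Merck)
  w_4 = 0.125497·2.7886 + -0.008908·11.9123 = 0.2438  (JPMorgan)
  w_5 = 0.125497·-0.9058 + -0.008908·6.4719 = -0.1713  (Lockheed)
  w_6 = 0.125497·2.5870 + -0.008908·15.6140 = 0.1856  (Ford)
Σw_i=1.0000  μᵀw=0.1840
σ²=wᵀΣw=λ₁·μ_p+λ₂ = 0.125497·0.184 + -0.008908 = 0.014183 ≈ 0.0142

Alcoa (0.3496)


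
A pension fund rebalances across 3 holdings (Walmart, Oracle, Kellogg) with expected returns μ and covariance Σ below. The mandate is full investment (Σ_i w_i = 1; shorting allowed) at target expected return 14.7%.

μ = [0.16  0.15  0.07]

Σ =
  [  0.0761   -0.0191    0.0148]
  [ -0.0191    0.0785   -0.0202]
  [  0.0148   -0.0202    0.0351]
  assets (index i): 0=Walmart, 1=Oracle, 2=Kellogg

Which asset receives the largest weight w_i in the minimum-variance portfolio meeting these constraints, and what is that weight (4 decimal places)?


Walmart (0.4565)

x=Σ⁻¹μ = [2.3553  3.2181  2.8532]
y=Σ⁻¹𝟙 = [12.1385  25.4797  38.0354]
a=μᵀx=1.059287  b=𝟙ᵀx=8.426595  c=𝟙ᵀy=75.653592  D=ac−b²=9.131334
λ₁=(c·0.147−b)/D = (75.653592·0.147−8.426595)/9.131334 = 0.295081
λ₂=(a−b·0.147)/D = (1.059287−8.426595·0.147)/9.131334 = -0.019649
w* = 0.295081·x + -0.019649·y:
  w_0 = 0.295081·2.3553 + -0.019649·12.1385 = 0.4565  (Walmart)
  w_1 = 0.295081·3.2181 + -0.019649·25.4797 = 0.4489  (Oracle)
  w_2 = 0.295081·2.8532 + -0.019649·38.0354 = 0.0946  (Kellogg)
Σw_i=1.0000  μᵀw=0.1470
σ²=wᵀΣw=λ₁·μ_p+λ₂ = 0.295081·0.147 + -0.019649 = 0.023728 ≈ 0.0237


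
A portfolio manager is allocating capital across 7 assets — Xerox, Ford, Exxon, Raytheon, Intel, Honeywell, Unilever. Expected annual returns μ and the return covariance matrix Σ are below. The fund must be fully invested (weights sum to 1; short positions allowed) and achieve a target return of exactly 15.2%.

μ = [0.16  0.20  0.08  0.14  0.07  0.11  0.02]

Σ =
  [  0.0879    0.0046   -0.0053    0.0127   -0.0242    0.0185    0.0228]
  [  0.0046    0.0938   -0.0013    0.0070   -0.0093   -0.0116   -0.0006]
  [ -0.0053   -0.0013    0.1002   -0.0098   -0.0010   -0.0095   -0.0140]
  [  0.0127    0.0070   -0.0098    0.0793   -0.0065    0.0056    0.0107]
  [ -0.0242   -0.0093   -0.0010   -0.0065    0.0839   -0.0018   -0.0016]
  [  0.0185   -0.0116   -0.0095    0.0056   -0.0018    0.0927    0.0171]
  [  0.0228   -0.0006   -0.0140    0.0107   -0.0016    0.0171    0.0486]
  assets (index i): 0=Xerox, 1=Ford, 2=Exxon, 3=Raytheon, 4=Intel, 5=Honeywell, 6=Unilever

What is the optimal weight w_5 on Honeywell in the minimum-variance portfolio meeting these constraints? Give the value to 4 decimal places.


x=Σ⁻¹μ = [2.0082  2.2658  1.0981  1.5614  1.8089  1.2935  -0.9256]
y=Σ⁻¹𝟙 = [8.8548  12.5647  14.8930  10.5621  17.3568  8.8677  15.9932]
a=μᵀx=1.331290  b=𝟙ᵀx=9.110127  c=𝟙ᵀy=89.092296  D=ac−b²=35.613285
λ₁=(c·0.152−b)/D = (89.092296·0.152−9.110127)/35.613285 = 0.124445
λ₂=(a−b·0.152)/D = (1.331290−9.110127·0.152)/35.613285 = -0.001501
w* = 0.124445·x + -0.001501·y:
  w_0 = 0.124445·2.0082 + -0.001501·8.8548 = 0.2366  (Xerox)
  w_1 = 0.124445·2.2658 + -0.001501·12.5647 = 0.2631  (Ford)
  w_2 = 0.124445·1.0981 + -0.001501·14.8930 = 0.1143  (Exxon)
  w_3 = 0.124445·1.5614 + -0.001501·10.5621 = 0.1785  (Raytheon)
  w_4 = 0.124445·1.8089 + -0.001501·17.3568 = 0.1991  (Intel)
  w_5 = 0.124445·1.2935 + -0.001501·8.8677 = 0.1477  (Honeywell)
  w_6 = 0.124445·-0.9256 + -0.001501·15.9932 = -0.1392  (Unilever)
Σw_i=1.0000  μᵀw=0.1520
σ²=wᵀΣw=λ₁·μ_p+λ₂ = 0.124445·0.152 + -0.001501 = 0.017415 ≈ 0.0174

0.1477


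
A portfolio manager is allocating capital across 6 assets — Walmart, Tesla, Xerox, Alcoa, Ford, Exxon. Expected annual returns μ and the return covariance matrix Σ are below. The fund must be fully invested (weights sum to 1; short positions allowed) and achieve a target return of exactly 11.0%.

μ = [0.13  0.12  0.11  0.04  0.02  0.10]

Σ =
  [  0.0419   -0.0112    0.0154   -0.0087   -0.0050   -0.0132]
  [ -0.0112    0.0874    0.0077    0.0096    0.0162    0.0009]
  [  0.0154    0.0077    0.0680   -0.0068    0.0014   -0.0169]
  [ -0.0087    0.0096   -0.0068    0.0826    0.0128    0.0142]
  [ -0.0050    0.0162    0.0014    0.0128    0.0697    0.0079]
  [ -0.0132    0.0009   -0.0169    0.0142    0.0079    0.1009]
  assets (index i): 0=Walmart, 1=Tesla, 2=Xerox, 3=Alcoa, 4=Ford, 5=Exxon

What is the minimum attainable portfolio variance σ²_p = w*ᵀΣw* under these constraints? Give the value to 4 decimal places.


u=Σ⁻¹μ = [3.7777  1.7201  1.0138  0.5155  -0.1357  1.5778]
v=Σ⁻¹𝟙 = [30.6109  11.1813  10.6965  11.0531  10.1974  13.2533]
a=μᵀu=0.984717  b=𝟙ᵀu=8.469187  c=𝟙ᵀv=86.992520  D=ac−b²=13.935856
λ₁=(c·0.110−b)/D = (86.992520·0.110−8.469187)/13.935856 = 0.078932
λ₂=(a−b·0.110)/D = (0.984717−8.469187·0.110)/13.935856 = 0.003811
w* = 0.078932·u + 0.003811·v:
  w_0 = 0.078932·3.7777 + 0.003811·30.6109 = 0.4148  (Walmart)
  w_1 = 0.078932·1.7201 + 0.003811·11.1813 = 0.1784  (Tesla)
  w_2 = 0.078932·1.0138 + 0.003811·10.6965 = 0.1208  (Xerox)
  w_3 = 0.078932·0.5155 + 0.003811·11.0531 = 0.0828  (Alcoa)
  w_4 = 0.078932·-0.1357 + 0.003811·10.1974 = 0.0281  (Ford)
  w_5 = 0.078932·1.5778 + 0.003811·13.2533 = 0.1750  (Exxon)
Σw_i=1.0000  μᵀw=0.1100
σ²=wᵀΣw=λ₁·μ_p+λ₂ = 0.078932·0.110 + 0.003811 = 0.012493 ≈ 0.0125

0.0125


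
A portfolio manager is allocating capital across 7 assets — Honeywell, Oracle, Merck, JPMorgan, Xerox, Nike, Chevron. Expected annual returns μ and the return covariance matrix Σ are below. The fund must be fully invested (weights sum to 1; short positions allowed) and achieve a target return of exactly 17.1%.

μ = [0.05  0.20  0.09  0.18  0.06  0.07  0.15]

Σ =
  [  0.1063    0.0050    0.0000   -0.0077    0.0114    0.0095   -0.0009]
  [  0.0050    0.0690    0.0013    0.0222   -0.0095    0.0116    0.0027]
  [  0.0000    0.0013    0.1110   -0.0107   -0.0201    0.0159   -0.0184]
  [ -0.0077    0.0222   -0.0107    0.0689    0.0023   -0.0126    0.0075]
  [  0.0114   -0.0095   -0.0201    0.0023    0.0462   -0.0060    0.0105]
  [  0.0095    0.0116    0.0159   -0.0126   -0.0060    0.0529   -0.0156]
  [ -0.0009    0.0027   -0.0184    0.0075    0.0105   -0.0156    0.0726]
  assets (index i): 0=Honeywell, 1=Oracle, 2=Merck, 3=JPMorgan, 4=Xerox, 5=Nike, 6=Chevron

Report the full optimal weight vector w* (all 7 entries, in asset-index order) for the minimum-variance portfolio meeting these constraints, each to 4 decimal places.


-0.0476  0.3671  0.1053  0.2654  0.0090  0.0368  0.2639

p=Σ⁻¹μ = [0.1889  2.0060  1.4613  2.2391  1.9148  1.8236  2.2478]
q=Σ⁻¹𝟙 = [5.4103  7.4879  14.7386  16.6255  26.7006  23.8133  16.8358]
a=μᵀp=1.524911  b=𝟙ᵀp=11.881515  c=𝟙ᵀq=111.612141  D=ac−b²=29.028223
λ₁=(c·0.171−b)/D = (111.612141·0.171−11.881515)/29.028223 = 0.248178
λ₂=(a−b·0.171)/D = (1.524911−11.881515·0.171)/29.028223 = -0.017460
w* = 0.248178·p + -0.017460·q:
  w_0 = 0.248178·0.1889 + -0.017460·5.4103 = -0.0476  (Honeywell)
  w_1 = 0.248178·2.0060 + -0.017460·7.4879 = 0.3671  (Oracle)
  w_2 = 0.248178·1.4613 + -0.017460·14.7386 = 0.1053  (Merck)
  w_3 = 0.248178·2.2391 + -0.017460·16.6255 = 0.2654  (JPMorgan)
  w_4 = 0.248178·1.9148 + -0.017460·26.7006 = 0.0090  (Xerox)
  w_5 = 0.248178·1.8236 + -0.017460·23.8133 = 0.0368  (Nike)
  w_6 = 0.248178·2.2478 + -0.017460·16.8358 = 0.2639  (Chevron)
Σw_i=1.0000  μᵀw=0.1710
σ²=wᵀΣw=λ₁·μ_p+λ₂ = 0.248178·0.171 + -0.017460 = 0.024979 ≈ 0.0250


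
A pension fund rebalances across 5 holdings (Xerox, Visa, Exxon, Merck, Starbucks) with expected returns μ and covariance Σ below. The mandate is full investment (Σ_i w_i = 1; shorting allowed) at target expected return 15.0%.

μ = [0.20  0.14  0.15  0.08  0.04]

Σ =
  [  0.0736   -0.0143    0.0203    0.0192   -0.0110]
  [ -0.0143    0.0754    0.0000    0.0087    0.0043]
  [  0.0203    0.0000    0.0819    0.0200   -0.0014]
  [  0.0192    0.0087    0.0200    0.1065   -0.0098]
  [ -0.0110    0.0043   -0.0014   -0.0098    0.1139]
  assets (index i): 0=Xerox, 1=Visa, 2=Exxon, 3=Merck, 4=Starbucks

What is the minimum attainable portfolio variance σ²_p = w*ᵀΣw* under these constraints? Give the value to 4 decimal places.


g=Σ⁻¹μ = [2.9935  2.4102  1.1351  -0.1479  0.5505]
h=Σ⁻¹𝟙 = [14.5956  14.8672  7.5292  5.0645  10.1562]
a=μᵀg=1.116563  b=𝟙ᵀg=6.941314  c=𝟙ᵀh=52.212694  D=ac−b²=10.116896
λ₁=(c·0.150−b)/D = (52.212694·0.150−6.941314)/10.116896 = 0.088030
λ₂=(a−b·0.150)/D = (1.116563−6.941314·0.150)/10.116896 = 0.007449
w* = 0.088030·g + 0.007449·h:
  w_0 = 0.088030·2.9935 + 0.007449·14.5956 = 0.3722  (Xerox)
  w_1 = 0.088030·2.4102 + 0.007449·14.8672 = 0.3229  (Visa)
  w_2 = 0.088030·1.1351 + 0.007449·7.5292 = 0.1560  (Exxon)
  w_3 = 0.088030·-0.1479 + 0.007449·5.0645 = 0.0247  (Merck)
  w_4 = 0.088030·0.5505 + 0.007449·10.1562 = 0.1241  (Starbucks)
Σw_i=1.0000  μᵀw=0.1500
σ²=wᵀΣw=λ₁·μ_p+λ₂ = 0.088030·0.150 + 0.007449 = 0.020654 ≈ 0.0207

0.0207


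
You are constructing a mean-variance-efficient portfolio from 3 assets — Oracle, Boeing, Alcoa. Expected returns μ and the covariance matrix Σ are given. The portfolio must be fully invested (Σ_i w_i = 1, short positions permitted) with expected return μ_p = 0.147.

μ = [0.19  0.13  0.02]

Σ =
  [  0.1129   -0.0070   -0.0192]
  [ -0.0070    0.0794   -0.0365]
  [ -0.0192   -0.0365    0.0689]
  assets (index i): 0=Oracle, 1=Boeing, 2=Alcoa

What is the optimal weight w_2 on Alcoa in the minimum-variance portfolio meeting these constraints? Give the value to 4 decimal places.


p=Σ⁻¹μ = [2.2970  2.9974  2.5183]
q=Σ⁻¹𝟙 = [16.7185  30.2482  35.1967]
a=μᵀp=0.876464  b=𝟙ᵀp=7.812715  c=𝟙ᵀq=82.163448  D=ac−b²=10.974784
λ₁=(c·0.147−b)/D = (82.163448·0.147−7.812715)/10.974784 = 0.388647
λ₂=(a−b·0.147)/D = (0.876464−7.812715·0.147)/10.974784 = -0.024785
w* = 0.388647·p + -0.024785·q:
  w_0 = 0.388647·2.2970 + -0.024785·16.7185 = 0.4784  (Oracle)
  w_1 = 0.388647·2.9974 + -0.024785·30.2482 = 0.4153  (Boeing)
  w_2 = 0.388647·2.5183 + -0.024785·35.1967 = 0.1064  (Alcoa)
Σw_i=1.0000  μᵀw=0.1470
σ²=wᵀΣw=λ₁·μ_p+λ₂ = 0.388647·0.147 + -0.024785 = 0.032346 ≈ 0.0323

0.1064


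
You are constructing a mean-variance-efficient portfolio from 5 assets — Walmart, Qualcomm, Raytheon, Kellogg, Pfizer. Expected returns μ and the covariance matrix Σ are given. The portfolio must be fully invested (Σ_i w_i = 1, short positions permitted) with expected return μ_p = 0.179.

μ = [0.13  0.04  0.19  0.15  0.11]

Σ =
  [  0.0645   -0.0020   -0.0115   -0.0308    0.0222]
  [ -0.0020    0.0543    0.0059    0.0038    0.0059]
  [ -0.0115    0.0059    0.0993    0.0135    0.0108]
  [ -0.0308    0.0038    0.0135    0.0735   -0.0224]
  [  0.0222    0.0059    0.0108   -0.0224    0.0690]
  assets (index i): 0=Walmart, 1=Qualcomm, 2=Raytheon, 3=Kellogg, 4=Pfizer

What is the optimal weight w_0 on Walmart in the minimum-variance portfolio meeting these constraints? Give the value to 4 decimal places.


0.4340

p=Σ⁻¹μ = [3.6002  0.2888  1.6750  3.6316  1.3280]
q=Σ⁻¹𝟙 = [25.4018  15.4225  7.2469  25.8585  12.2616]
a=μᵀp=1.488647  b=𝟙ᵀp=10.523588  c=𝟙ᵀq=86.191253  D=ac−b²=17.562454
λ₁=(c·0.179−b)/D = (86.191253·0.179−10.523588)/17.562454 = 0.279269
λ₂=(a−b·0.179)/D = (1.488647−10.523588·0.179)/17.562454 = -0.022495
w* = 0.279269·p + -0.022495·q:
  w_0 = 0.279269·3.6002 + -0.022495·25.4018 = 0.4340  (Walmart)
  w_1 = 0.279269·0.2888 + -0.022495·15.4225 = -0.2663  (Qualcomm)
  w_2 = 0.279269·1.6750 + -0.022495·7.2469 = 0.3048  (Raytheon)
  w_3 = 0.279269·3.6316 + -0.022495·25.8585 = 0.4325  (Kellogg)
  w_4 = 0.279269·1.3280 + -0.022495·12.2616 = 0.0950  (Pfizer)
Σw_i=1.0000  μᵀw=0.1790
σ²=wᵀΣw=λ₁·μ_p+λ₂ = 0.279269·0.179 + -0.022495 = 0.027494 ≈ 0.0275


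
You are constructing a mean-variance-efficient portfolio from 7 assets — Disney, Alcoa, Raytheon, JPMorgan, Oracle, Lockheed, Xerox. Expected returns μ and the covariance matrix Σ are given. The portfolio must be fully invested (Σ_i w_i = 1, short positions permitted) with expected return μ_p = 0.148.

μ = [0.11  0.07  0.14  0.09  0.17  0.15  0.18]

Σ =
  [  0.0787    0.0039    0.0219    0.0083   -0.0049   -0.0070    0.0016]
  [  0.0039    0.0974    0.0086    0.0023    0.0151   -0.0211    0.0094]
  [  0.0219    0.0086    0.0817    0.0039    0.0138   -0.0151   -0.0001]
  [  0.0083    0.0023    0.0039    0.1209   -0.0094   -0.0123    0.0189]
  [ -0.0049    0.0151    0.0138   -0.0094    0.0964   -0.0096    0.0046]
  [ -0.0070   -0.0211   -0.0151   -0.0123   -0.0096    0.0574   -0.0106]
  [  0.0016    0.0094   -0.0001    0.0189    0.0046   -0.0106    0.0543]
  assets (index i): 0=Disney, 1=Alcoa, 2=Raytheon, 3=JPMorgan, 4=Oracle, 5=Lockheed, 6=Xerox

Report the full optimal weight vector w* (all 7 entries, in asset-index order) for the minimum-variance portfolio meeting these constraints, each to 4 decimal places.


0.0838  0.0597  0.1246  0.0425  0.1210  0.3183  0.2501

u=Σ⁻¹μ = [1.2312  0.8758  1.8301  0.6236  1.7780  4.6765  3.6756]
v=Σ⁻¹𝟙 = [11.1443  12.3760  11.9902  8.1727  10.5186  33.4597  18.7635]
a=μᵀu=2.174436  b=𝟙ᵀu=14.690899  c=𝟙ᵀv=106.424872  D=ac−b²=15.591555
λ₁=(c·0.148−b)/D = (106.424872·0.148−14.690899)/15.591555 = 0.067984
λ₂=(a−b·0.148)/D = (2.174436−14.690899·0.148)/15.591555 = 0.000012
w* = 0.067984·u + 0.000012·v:
  w_0 = 0.067984·1.2312 + 0.000012·11.1443 = 0.0838  (Disney)
  w_1 = 0.067984·0.8758 + 0.000012·12.3760 = 0.0597  (Alcoa)
  w_2 = 0.067984·1.8301 + 0.000012·11.9902 = 0.1246  (Raytheon)
  w_3 = 0.067984·0.6236 + 0.000012·8.1727 = 0.0425  (JPMorgan)
  w_4 = 0.067984·1.7780 + 0.000012·10.5186 = 0.1210  (Oracle)
  w_5 = 0.067984·4.6765 + 0.000012·33.4597 = 0.3183  (Lockheed)
  w_6 = 0.067984·3.6756 + 0.000012·18.7635 = 0.2501  (Xerox)
Σw_i=1.0000  μᵀw=0.1480
σ²=wᵀΣw=λ₁·μ_p+λ₂ = 0.067984·0.148 + 0.000012 = 0.010073 ≈ 0.0101
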